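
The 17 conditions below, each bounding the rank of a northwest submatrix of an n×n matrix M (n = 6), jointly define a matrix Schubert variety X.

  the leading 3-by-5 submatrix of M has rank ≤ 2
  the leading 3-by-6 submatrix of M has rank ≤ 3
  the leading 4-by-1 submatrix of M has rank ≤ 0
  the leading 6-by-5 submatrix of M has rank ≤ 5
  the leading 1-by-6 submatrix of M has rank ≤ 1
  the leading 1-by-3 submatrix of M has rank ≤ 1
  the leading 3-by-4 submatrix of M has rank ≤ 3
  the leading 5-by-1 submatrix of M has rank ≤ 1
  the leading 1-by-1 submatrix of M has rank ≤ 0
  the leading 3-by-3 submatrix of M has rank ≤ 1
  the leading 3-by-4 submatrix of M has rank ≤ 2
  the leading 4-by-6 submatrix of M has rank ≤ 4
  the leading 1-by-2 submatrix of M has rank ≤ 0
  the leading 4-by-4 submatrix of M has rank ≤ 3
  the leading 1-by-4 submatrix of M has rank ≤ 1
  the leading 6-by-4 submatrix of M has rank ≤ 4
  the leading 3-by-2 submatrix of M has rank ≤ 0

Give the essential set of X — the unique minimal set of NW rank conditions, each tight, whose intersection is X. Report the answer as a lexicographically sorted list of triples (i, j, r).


The tightest implied rank at each (i,j), from the 17 conditions:

  R[1]: 0  0  1  1  1  1
  R[2]: 0  0  1  2  2  2
  R[3]: 0  0  1  2  2  3
  R[4]: 0  1  2  3  3  4
  R[5]: 1  2  3  4  4  5
  R[6]: 1  2  3  4  5  6

second differences of R give the permutation w = (3, 4, 6, 2, 1, 5).

D(w) has 8 cells with 3 SE-corners; essential set:

[(3, 2, 0), (3, 5, 2), (4, 1, 0)]


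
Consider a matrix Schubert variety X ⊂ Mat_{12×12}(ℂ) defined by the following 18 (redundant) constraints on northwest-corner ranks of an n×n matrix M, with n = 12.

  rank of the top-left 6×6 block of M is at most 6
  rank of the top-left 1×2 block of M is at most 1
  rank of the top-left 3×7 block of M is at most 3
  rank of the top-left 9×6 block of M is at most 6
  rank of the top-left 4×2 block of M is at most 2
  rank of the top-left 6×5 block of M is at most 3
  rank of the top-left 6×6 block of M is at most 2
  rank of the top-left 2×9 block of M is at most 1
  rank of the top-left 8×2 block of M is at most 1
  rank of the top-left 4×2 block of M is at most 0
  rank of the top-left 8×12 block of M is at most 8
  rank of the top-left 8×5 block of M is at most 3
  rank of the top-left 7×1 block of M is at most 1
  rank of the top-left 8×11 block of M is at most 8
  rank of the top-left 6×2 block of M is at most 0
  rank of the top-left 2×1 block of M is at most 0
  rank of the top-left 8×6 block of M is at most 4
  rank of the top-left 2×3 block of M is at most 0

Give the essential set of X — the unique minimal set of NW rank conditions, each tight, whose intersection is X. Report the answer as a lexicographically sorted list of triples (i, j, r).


Recovering R(i,j) via the rank-extension bound from the 18 conditions:

  R[1]: 0 | 0 | 0 | 1 | 1 | 1 | 1 | 1 | 1 | 1 | 1 | 1
  R[2]: 0 | 0 | 0 | 1 | 1 | 1 | 1 | 1 | 1 | 2 | 2 | 2
  R[3]: 0 | 0 | 1 | 2 | 2 | 2 | 2 | 2 | 2 | 3 | 3 | 3
  R[4]: 0 | 0 | 1 | 2 | 2 | 2 | 3 | 3 | 3 | 4 | 4 | 4
  R[5]: 0 | 0 | 1 | 2 | 2 | 2 | 3 | 4 | 4 | 5 | 5 | 5
  R[6]: 0 | 0 | 1 | 2 | 2 | 2 | 3 | 4 | 5 | 6 | 6 | 6
  R[7]: 1 | 1 | 2 | 3 | 3 | 3 | 4 | 5 | 6 | 7 | 7 | 7
  R[8]: 1 | 1 | 2 | 3 | 3 | 4 | 5 | 6 | 7 | 8 | 8 | 8
  R[9]: 1 | 2 | 3 | 4 | 4 | 5 | 6 | 7 | 8 | 9 | 9 | 9
  R[10]: 1 | 2 | 3 | 4 | 5 | 6 | 7 | 8 | 9 | 10 | 10 | 10
  R[11]: 1 | 2 | 3 | 4 | 5 | 6 | 7 | 8 | 9 | 10 | 11 | 11
  R[12]: 1 | 2 | 3 | 4 | 5 | 6 | 7 | 8 | 9 | 10 | 11 | 12

the unique w with this rank table is (4, 10, 3, 7, 8, 9, 1, 6, 2, 5, 11, 12).

D(w) has 27 cells with 6 SE-corners; essential set:

[(2, 3, 0), (2, 9, 1), (6, 2, 0), (6, 6, 2), (8, 2, 1), (8, 5, 3)]


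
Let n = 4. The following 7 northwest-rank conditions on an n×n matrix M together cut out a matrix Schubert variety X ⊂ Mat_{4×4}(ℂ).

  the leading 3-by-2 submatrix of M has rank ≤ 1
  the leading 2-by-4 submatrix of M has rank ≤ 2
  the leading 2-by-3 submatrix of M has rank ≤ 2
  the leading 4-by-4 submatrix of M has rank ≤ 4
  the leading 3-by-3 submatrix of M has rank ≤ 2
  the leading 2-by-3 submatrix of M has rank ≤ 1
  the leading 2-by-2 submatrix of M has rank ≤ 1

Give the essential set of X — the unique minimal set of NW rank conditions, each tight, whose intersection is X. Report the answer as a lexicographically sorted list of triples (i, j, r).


Recovering R(i,j) via the rank-extension bound from the 7 conditions:

  row 1: 1 1 1 1
  row 2: 1 1 1 2
  row 3: 1 1 2 3
  row 4: 1 2 3 4

second differences of R give the permutation w = (1, 4, 3, 2).

Fulton essential set (2 of the 3 Rothe cells):

[(2, 3, 1), (3, 2, 1)]


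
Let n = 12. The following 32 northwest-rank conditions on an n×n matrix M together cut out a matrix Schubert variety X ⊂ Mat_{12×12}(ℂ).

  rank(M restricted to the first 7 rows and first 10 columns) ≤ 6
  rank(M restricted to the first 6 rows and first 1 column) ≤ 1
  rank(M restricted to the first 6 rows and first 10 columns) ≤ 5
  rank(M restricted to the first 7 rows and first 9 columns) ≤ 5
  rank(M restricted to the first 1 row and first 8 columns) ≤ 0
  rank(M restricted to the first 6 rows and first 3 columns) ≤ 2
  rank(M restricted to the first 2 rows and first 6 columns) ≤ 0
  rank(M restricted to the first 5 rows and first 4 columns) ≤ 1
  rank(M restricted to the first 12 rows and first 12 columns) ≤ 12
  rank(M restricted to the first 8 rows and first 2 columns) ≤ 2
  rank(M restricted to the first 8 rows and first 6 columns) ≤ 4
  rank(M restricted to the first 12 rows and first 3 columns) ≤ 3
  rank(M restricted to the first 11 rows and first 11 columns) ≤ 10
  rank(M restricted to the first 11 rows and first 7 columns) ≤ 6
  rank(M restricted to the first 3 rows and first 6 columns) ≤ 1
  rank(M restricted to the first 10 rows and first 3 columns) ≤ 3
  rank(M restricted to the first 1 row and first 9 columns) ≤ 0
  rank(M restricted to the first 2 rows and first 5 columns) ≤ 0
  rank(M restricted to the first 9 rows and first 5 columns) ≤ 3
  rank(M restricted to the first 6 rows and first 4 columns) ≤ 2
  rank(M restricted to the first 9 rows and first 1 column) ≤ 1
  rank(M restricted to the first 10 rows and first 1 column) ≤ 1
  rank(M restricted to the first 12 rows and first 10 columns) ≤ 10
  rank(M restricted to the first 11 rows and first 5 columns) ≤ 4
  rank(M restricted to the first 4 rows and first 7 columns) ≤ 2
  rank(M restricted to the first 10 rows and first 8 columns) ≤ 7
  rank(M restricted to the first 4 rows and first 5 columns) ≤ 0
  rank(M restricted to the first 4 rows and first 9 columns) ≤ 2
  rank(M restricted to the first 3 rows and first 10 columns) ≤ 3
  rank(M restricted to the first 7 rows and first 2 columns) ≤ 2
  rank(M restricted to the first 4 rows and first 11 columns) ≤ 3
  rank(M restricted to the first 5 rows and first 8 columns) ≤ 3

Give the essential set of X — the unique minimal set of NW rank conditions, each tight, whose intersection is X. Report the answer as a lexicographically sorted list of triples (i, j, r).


Recovering R(i,j) via the rank-extension bound from the 32 conditions:

  row 1: 0, 0, 0, 0, 0, 0, 0, 0, 0, 1, 1, 1
  row 2: 0, 0, 0, 0, 0, 0, 1, 1, 1, 2, 2, 2
  row 3: 0, 0, 0, 0, 0, 1, 2, 2, 2, 3, 3, 3
  row 4: 0, 0, 0, 0, 0, 1, 2, 2, 2, 3, 3, 4
  row 5: 1, 1, 1, 1, 1, 2, 3, 3, 3, 4, 4, 5
  row 6: 1, 2, 2, 2, 2, 3, 4, 4, 4, 5, 5, 6
  row 7: 1, 2, 3, 3, 3, 4, 5, 5, 5, 6, 6, 7
  row 8: 1, 2, 3, 3, 3, 4, 5, 6, 6, 7, 7, 8
  row 9: 1, 2, 3, 3, 3, 4, 5, 6, 7, 8, 8, 9
  row 10: 1, 2, 3, 4, 4, 5, 6, 7, 8, 9, 9, 10
  row 11: 1, 2, 3, 4, 4, 5, 6, 7, 8, 9, 10, 11
  row 12: 1, 2, 3, 4, 5, 6, 7, 8, 9, 10, 11, 12

reading off 1-entries of Δ²R: w = (10, 7, 6, 12, 1, 2, 3, 8, 9, 4, 11, 5).

7 SE-corners of the 33-cell Rothe diagram give Ess(w):

[(1, 9, 0), (2, 6, 0), (4, 5, 0), (4, 9, 2), (4, 11, 3), (9, 5, 3), (11, 5, 4)]


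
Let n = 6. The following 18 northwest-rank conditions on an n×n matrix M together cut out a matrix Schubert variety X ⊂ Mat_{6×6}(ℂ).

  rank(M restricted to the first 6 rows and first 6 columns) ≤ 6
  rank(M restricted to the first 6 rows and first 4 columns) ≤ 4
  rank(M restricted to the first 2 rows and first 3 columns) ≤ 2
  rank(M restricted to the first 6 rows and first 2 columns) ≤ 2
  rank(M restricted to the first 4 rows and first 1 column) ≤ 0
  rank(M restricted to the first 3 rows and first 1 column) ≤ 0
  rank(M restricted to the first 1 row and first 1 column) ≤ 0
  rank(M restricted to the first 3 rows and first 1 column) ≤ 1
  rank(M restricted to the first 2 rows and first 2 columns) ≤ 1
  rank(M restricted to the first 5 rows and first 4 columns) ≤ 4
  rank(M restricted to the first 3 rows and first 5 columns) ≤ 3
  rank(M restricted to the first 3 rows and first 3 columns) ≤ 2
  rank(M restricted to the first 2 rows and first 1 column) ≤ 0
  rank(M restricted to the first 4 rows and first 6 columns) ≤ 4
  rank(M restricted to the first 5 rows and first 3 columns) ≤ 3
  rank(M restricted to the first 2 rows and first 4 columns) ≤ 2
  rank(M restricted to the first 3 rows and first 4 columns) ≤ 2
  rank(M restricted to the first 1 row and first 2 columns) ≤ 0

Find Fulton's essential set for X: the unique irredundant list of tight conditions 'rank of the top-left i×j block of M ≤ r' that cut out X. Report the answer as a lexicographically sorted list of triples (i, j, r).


Recovering R(i,j) via the rank-extension bound from the 18 conditions:

  i=1: 0 | 0 | 1 | 1 | 1 | 1
  i=2: 0 | 1 | 2 | 2 | 2 | 2
  i=3: 0 | 1 | 2 | 2 | 3 | 3
  i=4: 0 | 1 | 2 | 3 | 4 | 4
  i=5: 1 | 2 | 3 | 4 | 5 | 5
  i=6: 1 | 2 | 3 | 4 | 5 | 6

giving w = (3, 2, 5, 4, 1, 6) via Δ²R.

ℓ(w)=6; the 3 essential cells (i,j,r):

[(1, 2, 0), (3, 4, 2), (4, 1, 0)]


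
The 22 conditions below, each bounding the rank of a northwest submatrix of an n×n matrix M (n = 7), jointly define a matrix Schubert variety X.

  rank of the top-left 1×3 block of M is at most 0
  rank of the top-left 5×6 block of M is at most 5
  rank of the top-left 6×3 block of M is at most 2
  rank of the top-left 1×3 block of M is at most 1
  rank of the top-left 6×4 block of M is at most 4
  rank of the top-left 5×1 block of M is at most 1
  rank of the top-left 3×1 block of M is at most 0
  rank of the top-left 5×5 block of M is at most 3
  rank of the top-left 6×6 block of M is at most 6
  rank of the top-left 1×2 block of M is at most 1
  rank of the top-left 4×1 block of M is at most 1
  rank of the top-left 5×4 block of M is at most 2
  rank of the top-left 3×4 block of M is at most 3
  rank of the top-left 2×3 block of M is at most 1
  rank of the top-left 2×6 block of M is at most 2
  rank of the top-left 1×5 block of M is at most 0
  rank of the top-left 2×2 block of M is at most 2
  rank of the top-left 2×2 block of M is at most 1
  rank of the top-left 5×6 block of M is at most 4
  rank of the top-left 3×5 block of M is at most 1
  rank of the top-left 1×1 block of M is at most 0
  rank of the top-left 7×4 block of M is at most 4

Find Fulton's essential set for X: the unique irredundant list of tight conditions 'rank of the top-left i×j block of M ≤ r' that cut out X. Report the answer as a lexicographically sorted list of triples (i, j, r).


Propagating the 22 rank bounds to every northwest block:

  i=1: 0  0  0  0  0  1  1
  i=2: 0  1  1  1  1  2  2
  i=3: 0  1  1  1  1  2  3
  i=4: 1  2  2  2  2  3  4
  i=5: 1  2  2  2  3  4  5
  i=6: 1  2  2  3  4  5  6
  i=7: 1  2  3  4  5  6  7

giving w = (6, 2, 7, 1, 5, 4, 3) via Δ²R.

Fulton essential set (5 of the 13 Rothe cells):

[(1, 5, 0), (3, 1, 0), (3, 5, 1), (5, 4, 2), (6, 3, 2)]


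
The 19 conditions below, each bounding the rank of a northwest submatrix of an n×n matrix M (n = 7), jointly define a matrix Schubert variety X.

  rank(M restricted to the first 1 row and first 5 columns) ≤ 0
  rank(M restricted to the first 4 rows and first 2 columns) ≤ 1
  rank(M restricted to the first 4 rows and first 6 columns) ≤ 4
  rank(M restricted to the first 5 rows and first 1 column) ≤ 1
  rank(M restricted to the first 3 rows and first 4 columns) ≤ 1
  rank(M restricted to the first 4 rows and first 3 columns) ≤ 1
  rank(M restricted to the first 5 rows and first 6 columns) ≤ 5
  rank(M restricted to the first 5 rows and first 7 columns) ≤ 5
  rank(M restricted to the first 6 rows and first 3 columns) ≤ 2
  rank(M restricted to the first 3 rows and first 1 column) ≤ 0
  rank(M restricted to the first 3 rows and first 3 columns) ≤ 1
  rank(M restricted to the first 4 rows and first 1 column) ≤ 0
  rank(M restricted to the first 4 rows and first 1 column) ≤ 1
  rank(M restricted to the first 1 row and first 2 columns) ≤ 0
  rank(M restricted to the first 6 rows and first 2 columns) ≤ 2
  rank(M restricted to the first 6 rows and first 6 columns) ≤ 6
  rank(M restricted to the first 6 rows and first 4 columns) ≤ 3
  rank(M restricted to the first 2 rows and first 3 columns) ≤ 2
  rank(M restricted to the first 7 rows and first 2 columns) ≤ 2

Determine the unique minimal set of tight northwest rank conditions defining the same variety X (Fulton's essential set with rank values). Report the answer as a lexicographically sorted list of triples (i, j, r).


The tightest implied rank at each (i,j), from the 19 conditions:

  row 1: 0 | 0 | 0 | 0 | 0 | 1 | 1
  row 2: 0 | 1 | 1 | 1 | 1 | 2 | 2
  row 3: 0 | 1 | 1 | 1 | 2 | 3 | 3
  row 4: 0 | 1 | 1 | 2 | 3 | 4 | 4
  row 5: 1 | 2 | 2 | 3 | 4 | 5 | 5
  row 6: 1 | 2 | 2 | 3 | 4 | 5 | 6
  row 7: 1 | 2 | 3 | 4 | 5 | 6 | 7

hence w(1..7) = (6, 2, 5, 4, 1, 7, 3).

Fulton essential set (5 of the 12 Rothe cells):

[(1, 5, 0), (3, 4, 1), (4, 1, 0), (4, 3, 1), (6, 3, 2)]


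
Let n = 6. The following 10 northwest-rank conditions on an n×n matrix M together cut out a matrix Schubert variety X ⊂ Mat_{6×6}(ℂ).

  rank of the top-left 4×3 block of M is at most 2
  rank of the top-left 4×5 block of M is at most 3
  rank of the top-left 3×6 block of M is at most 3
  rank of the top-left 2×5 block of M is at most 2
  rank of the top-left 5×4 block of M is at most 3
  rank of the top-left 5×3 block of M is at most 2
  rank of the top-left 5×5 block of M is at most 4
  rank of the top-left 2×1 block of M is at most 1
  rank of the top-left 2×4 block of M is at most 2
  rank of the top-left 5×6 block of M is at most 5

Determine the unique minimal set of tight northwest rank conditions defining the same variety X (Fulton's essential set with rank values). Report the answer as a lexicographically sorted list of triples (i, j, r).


Reconstructing r_w from the 10 given conditions:

  row 1: 1  1  1  1  1  1
  row 2: 1  2  2  2  2  2
  row 3: 1  2  2  3  3  3
  row 4: 1  2  2  3  3  4
  row 5: 1  2  2  3  4  5
  row 6: 1  2  3  4  5  6

reading off 1-entries of Δ²R: w = (1, 2, 4, 6, 5, 3).

|D(w)|=4, |Ess(w)|=2:

[(4, 5, 3), (5, 3, 2)]


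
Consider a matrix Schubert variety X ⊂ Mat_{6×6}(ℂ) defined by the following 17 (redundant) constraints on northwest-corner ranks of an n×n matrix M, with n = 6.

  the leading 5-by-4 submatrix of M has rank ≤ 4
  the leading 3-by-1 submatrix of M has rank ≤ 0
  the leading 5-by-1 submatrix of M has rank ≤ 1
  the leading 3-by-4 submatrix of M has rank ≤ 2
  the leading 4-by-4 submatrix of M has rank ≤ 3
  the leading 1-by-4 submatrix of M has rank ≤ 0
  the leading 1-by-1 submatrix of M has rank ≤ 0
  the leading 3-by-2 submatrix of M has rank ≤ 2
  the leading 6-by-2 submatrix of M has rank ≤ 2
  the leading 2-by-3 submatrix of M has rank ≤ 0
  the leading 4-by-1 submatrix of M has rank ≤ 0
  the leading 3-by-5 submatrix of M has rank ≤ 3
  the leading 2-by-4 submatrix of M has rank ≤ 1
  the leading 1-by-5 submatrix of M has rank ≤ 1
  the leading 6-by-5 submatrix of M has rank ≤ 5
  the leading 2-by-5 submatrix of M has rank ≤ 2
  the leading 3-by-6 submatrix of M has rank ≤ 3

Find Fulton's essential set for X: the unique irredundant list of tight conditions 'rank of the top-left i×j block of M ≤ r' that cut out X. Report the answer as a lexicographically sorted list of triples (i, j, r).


Computing R[i][j] = min implied NW-rank bound (n=6, 17 conditions):

  row 1: 0 0 0 0 1 1
  row 2: 0 0 0 1 2 2
  row 3: 0 1 1 2 3 3
  row 4: 0 1 2 3 4 4
  row 5: 1 2 3 4 5 5
  row 6: 1 2 3 4 5 6

reading off 1-entries of Δ²R: w = (5, 4, 2, 3, 1, 6).

ℓ(w)=9; the 3 essential cells (i,j,r):

[(1, 4, 0), (2, 3, 0), (4, 1, 0)]


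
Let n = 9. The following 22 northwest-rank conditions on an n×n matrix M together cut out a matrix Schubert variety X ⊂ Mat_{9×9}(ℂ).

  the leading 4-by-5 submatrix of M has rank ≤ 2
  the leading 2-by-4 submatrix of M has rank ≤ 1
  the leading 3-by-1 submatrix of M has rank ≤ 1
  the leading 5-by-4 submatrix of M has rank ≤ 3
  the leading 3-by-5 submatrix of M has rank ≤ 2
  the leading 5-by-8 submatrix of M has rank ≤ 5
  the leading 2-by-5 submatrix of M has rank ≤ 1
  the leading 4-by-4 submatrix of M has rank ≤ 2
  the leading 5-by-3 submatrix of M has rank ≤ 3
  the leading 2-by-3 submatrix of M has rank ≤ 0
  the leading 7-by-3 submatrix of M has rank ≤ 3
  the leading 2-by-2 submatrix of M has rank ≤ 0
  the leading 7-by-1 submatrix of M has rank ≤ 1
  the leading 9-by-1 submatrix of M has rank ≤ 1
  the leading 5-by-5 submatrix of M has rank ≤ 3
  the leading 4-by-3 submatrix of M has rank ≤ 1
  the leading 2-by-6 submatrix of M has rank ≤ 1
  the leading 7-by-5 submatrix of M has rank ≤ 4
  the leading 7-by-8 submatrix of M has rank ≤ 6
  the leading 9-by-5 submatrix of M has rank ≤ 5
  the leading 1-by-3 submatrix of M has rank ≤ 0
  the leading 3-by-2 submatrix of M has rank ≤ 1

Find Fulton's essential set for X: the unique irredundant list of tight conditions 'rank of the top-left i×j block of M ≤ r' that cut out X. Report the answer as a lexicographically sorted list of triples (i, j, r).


Recovering R(i,j) via the rank-extension bound from the 22 conditions:

  i=1: 0 | 0 | 0 | 1 | 1 | 1 | 1 | 1 | 1
  i=2: 0 | 0 | 0 | 1 | 1 | 1 | 2 | 2 | 2
  i=3: 1 | 1 | 1 | 2 | 2 | 2 | 3 | 3 | 3
  i=4: 1 | 1 | 1 | 2 | 2 | 3 | 4 | 4 | 4
  i=5: 1 | 2 | 2 | 3 | 3 | 4 | 5 | 5 | 5
  i=6: 1 | 2 | 3 | 4 | 4 | 5 | 6 | 6 | 6
  i=7: 1 | 2 | 3 | 4 | 4 | 5 | 6 | 6 | 7
  i=8: 1 | 2 | 3 | 4 | 5 | 6 | 7 | 7 | 8
  i=9: 1 | 2 | 3 | 4 | 5 | 6 | 7 | 8 | 9

reading off 1-entries of Δ²R: w = (4, 7, 1, 6, 2, 3, 9, 5, 8).

ℓ(w)=13; the 6 essential cells (i,j,r):

[(2, 3, 0), (2, 6, 1), (4, 3, 1), (4, 5, 2), (7, 5, 4), (7, 8, 6)]


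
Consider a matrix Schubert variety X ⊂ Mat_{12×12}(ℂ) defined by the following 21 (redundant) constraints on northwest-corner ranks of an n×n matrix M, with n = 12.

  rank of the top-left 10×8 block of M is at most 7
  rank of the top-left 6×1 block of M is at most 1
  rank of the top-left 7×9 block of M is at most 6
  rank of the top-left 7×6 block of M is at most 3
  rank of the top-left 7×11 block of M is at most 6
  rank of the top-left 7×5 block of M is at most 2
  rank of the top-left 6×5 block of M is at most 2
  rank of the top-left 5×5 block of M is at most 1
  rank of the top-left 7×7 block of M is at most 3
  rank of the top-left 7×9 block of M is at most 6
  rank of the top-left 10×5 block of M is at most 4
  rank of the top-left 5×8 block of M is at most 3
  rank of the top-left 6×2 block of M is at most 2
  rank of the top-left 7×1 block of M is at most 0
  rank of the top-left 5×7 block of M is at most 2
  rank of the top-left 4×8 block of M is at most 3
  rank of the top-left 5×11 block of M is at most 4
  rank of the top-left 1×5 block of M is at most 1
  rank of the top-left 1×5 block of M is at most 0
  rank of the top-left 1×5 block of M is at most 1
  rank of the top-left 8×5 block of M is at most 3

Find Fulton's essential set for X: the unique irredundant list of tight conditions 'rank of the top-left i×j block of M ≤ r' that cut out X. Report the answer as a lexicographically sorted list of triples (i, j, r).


Rank table r_w(12×12) implied by the 21 constraints:

  0 0 0 0 0 1 1 1 1 1 1 1
  0 1 1 1 1 2 2 2 2 2 2 2
  0 1 1 1 1 2 2 3 3 3 3 3
  0 1 1 1 1 2 2 3 4 4 4 4
  0 1 1 1 1 2 2 3 4 4 4 5
  0 1 2 2 2 3 3 4 5 5 5 6
  0 1 2 2 2 3 3 4 5 6 6 7
  1 2 3 3 3 4 4 5 6 7 7 8
  1 2 3 4 4 5 5 6 7 8 8 9
  1 2 3 4 4 5 6 7 8 9 9 10
  1 2 3 4 5 6 7 8 9 10 10 11
  1 2 3 4 5 6 7 8 9 10 11 12

giving w = (6, 2, 8, 9, 12, 3, 10, 1, 4, 7, 5, 11) via Δ²R.

8 SE-corners of the 29-cell Rothe diagram give Ess(w):

[(1, 5, 0), (5, 5, 1), (5, 7, 2), (5, 11, 4), (7, 1, 0), (7, 5, 2), (7, 7, 3), (10, 5, 4)]


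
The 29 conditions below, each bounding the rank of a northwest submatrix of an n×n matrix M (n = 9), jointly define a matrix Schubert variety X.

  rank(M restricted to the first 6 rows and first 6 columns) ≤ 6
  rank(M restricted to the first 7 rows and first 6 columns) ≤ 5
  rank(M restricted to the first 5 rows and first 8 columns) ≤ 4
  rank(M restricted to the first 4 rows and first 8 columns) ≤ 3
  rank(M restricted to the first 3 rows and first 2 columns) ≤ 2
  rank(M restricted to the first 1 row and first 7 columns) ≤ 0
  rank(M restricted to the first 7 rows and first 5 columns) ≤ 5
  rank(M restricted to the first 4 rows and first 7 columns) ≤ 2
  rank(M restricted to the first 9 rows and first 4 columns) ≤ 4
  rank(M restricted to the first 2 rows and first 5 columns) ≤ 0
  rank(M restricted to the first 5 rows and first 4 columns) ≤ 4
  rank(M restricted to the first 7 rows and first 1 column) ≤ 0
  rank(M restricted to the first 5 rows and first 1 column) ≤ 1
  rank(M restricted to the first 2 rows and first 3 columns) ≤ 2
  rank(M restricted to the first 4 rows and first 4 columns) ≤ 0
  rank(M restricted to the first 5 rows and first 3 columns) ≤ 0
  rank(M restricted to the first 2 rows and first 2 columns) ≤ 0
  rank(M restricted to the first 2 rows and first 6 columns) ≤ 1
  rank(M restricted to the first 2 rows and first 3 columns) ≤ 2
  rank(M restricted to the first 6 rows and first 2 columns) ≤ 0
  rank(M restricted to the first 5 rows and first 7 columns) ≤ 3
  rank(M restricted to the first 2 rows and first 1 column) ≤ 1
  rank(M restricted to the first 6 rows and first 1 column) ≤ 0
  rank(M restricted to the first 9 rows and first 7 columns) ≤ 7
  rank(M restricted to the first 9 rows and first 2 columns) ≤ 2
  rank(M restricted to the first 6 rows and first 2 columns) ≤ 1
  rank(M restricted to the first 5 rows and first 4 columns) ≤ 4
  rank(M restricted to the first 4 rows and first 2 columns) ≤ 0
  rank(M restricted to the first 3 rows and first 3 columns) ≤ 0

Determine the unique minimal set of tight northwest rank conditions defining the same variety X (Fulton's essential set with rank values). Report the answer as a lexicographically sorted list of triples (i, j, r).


Propagating the 29 rank bounds to every northwest block:

  row 1: 0, 0, 0, 0, 0, 0, 0, 1, 1
  row 2: 0, 0, 0, 0, 0, 1, 1, 2, 2
  row 3: 0, 0, 0, 0, 1, 2, 2, 3, 3
  row 4: 0, 0, 0, 0, 1, 2, 2, 3, 4
  row 5: 0, 0, 0, 1, 2, 3, 3, 4, 5
  row 6: 0, 0, 1, 2, 3, 4, 4, 5, 6
  row 7: 0, 1, 2, 3, 4, 5, 5, 6, 7
  row 8: 1, 2, 3, 4, 5, 6, 6, 7, 8
  row 9: 1, 2, 3, 4, 5, 6, 7, 8, 9

reading off 1-entries of Δ²R: w = (8, 6, 5, 9, 4, 3, 2, 1, 7).

Fulton essential set (7 of the 27 Rothe cells):

[(1, 7, 0), (2, 5, 0), (4, 4, 0), (4, 7, 2), (5, 3, 0), (6, 2, 0), (7, 1, 0)]


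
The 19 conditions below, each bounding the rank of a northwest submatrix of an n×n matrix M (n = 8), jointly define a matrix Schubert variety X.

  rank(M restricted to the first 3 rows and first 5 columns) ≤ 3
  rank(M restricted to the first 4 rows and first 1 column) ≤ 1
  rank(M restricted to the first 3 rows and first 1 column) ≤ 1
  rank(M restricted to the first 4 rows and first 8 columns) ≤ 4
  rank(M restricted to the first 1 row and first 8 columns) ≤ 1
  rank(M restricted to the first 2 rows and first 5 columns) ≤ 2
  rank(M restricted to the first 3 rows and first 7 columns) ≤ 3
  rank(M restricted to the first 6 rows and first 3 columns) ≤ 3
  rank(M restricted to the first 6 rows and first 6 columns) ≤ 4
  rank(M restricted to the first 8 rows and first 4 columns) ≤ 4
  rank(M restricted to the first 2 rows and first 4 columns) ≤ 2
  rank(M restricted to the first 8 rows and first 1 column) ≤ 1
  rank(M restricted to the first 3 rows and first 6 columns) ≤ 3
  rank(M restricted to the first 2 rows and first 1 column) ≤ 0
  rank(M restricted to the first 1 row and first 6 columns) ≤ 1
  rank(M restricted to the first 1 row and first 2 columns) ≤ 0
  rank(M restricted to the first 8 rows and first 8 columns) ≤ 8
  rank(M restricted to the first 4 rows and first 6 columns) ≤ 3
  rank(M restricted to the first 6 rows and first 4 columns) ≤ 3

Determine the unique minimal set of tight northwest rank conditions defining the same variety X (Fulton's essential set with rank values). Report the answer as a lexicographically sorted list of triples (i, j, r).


Propagating the 19 rank bounds to every northwest block:

  R[1]: 0 0 1 1 1 1 1 1
  R[2]: 0 1 2 2 2 2 2 2
  R[3]: 1 2 3 3 3 3 3 3
  R[4]: 1 2 3 3 3 3 4 4
  R[5]: 1 2 3 3 4 4 5 5
  R[6]: 1 2 3 3 4 4 5 6
  R[7]: 1 2 3 4 5 5 6 7
  R[8]: 1 2 3 4 5 6 7 8

the unique w with this rank table is (3, 2, 1, 7, 5, 8, 4, 6).

5 SE-corners of the 9-cell Rothe diagram give Ess(w):

[(1, 2, 0), (2, 1, 0), (4, 6, 3), (6, 4, 3), (6, 6, 4)]


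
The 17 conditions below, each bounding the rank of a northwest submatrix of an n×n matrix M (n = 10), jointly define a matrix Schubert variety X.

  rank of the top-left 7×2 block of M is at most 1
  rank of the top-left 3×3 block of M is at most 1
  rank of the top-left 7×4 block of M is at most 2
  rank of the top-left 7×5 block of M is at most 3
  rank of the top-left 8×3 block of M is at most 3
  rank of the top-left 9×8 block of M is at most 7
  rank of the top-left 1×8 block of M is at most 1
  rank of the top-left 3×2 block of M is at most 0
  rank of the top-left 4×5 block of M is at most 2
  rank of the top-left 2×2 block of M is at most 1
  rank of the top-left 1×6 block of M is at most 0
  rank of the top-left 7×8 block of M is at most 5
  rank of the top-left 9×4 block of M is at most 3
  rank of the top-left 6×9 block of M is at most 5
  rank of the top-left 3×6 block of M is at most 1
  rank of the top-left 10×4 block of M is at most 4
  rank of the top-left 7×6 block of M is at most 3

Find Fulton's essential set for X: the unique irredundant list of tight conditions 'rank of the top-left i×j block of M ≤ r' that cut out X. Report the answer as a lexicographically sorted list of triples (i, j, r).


Propagating the 17 rank bounds to every northwest block:

  row 1: 0 | 0 | 0 | 0 | 0 | 0 | 1 | 1 | 1 | 1
  row 2: 0 | 0 | 1 | 1 | 1 | 1 | 2 | 2 | 2 | 2
  row 3: 0 | 0 | 1 | 1 | 1 | 1 | 2 | 3 | 3 | 3
  row 4: 1 | 1 | 2 | 2 | 2 | 2 | 3 | 4 | 4 | 4
  row 5: 1 | 1 | 2 | 2 | 3 | 3 | 4 | 5 | 5 | 5
  row 6: 1 | 1 | 2 | 2 | 3 | 3 | 4 | 5 | 5 | 6
  row 7: 1 | 1 | 2 | 2 | 3 | 3 | 4 | 5 | 6 | 7
  row 8: 1 | 2 | 3 | 3 | 4 | 4 | 5 | 6 | 7 | 8
  row 9: 1 | 2 | 3 | 3 | 4 | 5 | 6 | 7 | 8 | 9
  row 10: 1 | 2 | 3 | 4 | 5 | 6 | 7 | 8 | 9 | 10

giving w = (7, 3, 8, 1, 5, 10, 9, 2, 6, 4) via Δ²R.

ℓ(w)=23; the 8 essential cells (i,j,r):

[(1, 6, 0), (3, 2, 0), (3, 6, 1), (6, 9, 5), (7, 2, 1), (7, 4, 2), (7, 6, 3), (9, 4, 3)]


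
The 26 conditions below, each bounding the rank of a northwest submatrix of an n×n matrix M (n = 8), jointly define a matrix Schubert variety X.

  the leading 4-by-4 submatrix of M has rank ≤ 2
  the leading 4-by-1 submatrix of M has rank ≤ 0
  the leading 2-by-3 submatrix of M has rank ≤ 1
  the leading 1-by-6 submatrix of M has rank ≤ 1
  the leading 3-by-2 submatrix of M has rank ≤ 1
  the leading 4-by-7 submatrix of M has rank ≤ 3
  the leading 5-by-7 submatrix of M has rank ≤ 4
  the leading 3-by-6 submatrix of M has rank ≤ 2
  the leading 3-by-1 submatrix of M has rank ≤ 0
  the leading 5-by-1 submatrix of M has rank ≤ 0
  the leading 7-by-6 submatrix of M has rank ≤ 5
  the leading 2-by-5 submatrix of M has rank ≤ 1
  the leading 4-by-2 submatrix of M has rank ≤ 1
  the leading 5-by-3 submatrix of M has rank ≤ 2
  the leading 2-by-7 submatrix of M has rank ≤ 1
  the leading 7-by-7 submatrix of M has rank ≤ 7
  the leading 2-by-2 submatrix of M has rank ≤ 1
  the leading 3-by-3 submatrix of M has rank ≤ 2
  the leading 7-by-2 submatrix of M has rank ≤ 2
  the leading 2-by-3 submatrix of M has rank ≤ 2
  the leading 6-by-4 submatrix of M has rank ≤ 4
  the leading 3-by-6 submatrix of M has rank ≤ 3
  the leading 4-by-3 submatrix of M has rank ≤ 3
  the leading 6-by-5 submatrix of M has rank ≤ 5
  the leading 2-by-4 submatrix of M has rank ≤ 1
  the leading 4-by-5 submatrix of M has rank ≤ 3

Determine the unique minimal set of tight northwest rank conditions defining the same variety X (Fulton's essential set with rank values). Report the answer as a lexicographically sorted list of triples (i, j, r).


Propagating the 26 rank bounds to every northwest block:

  0 1 1 1 1 1 1 1
  0 1 1 1 1 1 1 2
  0 1 2 2 2 2 2 3
  0 1 2 2 3 3 3 4
  0 1 2 3 4 4 4 5
  1 2 3 4 5 5 5 6
  1 2 3 4 5 5 6 7
  1 2 3 4 5 6 7 8

so w = (2, 8, 3, 5, 4, 1, 7, 6).

ℓ(w)=12; the 4 essential cells (i,j,r):

[(2, 7, 1), (4, 4, 2), (5, 1, 0), (7, 6, 5)]


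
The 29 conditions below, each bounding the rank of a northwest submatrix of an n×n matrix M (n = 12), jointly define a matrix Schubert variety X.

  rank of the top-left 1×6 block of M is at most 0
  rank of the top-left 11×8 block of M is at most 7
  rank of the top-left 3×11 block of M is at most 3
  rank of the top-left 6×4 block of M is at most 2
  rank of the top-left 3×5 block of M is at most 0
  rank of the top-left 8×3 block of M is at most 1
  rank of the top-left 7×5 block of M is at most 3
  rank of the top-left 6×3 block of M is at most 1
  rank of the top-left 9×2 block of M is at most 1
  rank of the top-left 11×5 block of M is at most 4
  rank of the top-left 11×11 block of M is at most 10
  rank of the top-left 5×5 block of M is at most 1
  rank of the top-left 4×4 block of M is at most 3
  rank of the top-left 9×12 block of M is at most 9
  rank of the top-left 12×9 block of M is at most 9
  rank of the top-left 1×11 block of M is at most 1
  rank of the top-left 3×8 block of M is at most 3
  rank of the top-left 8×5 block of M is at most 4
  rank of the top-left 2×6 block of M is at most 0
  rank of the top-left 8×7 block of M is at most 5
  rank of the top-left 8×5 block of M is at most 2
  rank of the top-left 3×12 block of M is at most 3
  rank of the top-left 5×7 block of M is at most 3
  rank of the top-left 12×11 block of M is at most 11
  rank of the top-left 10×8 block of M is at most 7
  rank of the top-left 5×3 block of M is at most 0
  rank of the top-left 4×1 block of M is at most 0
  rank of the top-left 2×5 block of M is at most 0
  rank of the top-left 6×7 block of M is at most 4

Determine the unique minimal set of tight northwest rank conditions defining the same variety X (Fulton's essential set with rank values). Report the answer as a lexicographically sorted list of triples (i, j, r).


The tightest implied rank at each (i,j), from the 29 conditions:

  R[1]: 0 | 0 | 0 | 0 | 0 | 0 | 1 | 1 | 1 | 1 | 1 | 1
  R[2]: 0 | 0 | 0 | 0 | 0 | 0 | 1 | 2 | 2 | 2 | 2 | 2
  R[3]: 0 | 0 | 0 | 0 | 0 | 1 | 2 | 3 | 3 | 3 | 3 | 3
  R[4]: 0 | 0 | 0 | 1 | 1 | 2 | 3 | 4 | 4 | 4 | 4 | 4
  R[5]: 0 | 0 | 0 | 1 | 1 | 2 | 3 | 4 | 5 | 5 | 5 | 5
  R[6]: 1 | 1 | 1 | 2 | 2 | 3 | 4 | 5 | 6 | 6 | 6 | 6
  R[7]: 1 | 1 | 1 | 2 | 2 | 3 | 4 | 5 | 6 | 7 | 7 | 7
  R[8]: 1 | 1 | 1 | 2 | 2 | 3 | 4 | 5 | 6 | 7 | 8 | 8
  R[9]: 1 | 1 | 2 | 3 | 3 | 4 | 5 | 6 | 7 | 8 | 9 | 9
  R[10]: 1 | 2 | 3 | 4 | 4 | 5 | 6 | 7 | 8 | 9 | 10 | 10
  R[11]: 1 | 2 | 3 | 4 | 4 | 5 | 6 | 7 | 8 | 9 | 10 | 11
  R[12]: 1 | 2 | 3 | 4 | 5 | 6 | 7 | 8 | 9 | 10 | 11 | 12

hence w(1..12) = (7, 8, 6, 4, 9, 1, 10, 11, 3, 2, 12, 5).

D(w) has 32 cells with 8 SE-corners; essential set:

[(2, 6, 0), (3, 5, 0), (5, 3, 0), (5, 5, 1), (8, 3, 1), (8, 5, 2), (9, 2, 1), (11, 5, 4)]


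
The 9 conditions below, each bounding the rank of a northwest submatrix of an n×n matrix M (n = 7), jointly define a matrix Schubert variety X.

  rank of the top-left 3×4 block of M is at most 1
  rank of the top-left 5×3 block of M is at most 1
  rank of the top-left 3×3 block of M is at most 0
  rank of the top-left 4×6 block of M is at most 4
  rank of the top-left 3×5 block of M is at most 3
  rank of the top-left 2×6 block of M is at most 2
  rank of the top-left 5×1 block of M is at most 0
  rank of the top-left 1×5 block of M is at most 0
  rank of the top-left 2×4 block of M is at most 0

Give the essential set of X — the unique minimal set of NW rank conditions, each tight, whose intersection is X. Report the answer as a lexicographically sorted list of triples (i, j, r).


Reconstructing r_w from the 9 given conditions:

  R[1]: 0  0  0  0  0  1  1
  R[2]: 0  0  0  0  1  2  2
  R[3]: 0  0  0  1  2  3  3
  R[4]: 0  1  1  2  3  4  4
  R[5]: 0  1  1  2  3  4  5
  R[6]: 1  2  2  3  4  5  6
  R[7]: 1  2  3  4  5  6  7

so w = (6, 5, 4, 2, 7, 1, 3).

ℓ(w)=15; the 5 essential cells (i,j,r):

[(1, 5, 0), (2, 4, 0), (3, 3, 0), (5, 1, 0), (5, 3, 1)]


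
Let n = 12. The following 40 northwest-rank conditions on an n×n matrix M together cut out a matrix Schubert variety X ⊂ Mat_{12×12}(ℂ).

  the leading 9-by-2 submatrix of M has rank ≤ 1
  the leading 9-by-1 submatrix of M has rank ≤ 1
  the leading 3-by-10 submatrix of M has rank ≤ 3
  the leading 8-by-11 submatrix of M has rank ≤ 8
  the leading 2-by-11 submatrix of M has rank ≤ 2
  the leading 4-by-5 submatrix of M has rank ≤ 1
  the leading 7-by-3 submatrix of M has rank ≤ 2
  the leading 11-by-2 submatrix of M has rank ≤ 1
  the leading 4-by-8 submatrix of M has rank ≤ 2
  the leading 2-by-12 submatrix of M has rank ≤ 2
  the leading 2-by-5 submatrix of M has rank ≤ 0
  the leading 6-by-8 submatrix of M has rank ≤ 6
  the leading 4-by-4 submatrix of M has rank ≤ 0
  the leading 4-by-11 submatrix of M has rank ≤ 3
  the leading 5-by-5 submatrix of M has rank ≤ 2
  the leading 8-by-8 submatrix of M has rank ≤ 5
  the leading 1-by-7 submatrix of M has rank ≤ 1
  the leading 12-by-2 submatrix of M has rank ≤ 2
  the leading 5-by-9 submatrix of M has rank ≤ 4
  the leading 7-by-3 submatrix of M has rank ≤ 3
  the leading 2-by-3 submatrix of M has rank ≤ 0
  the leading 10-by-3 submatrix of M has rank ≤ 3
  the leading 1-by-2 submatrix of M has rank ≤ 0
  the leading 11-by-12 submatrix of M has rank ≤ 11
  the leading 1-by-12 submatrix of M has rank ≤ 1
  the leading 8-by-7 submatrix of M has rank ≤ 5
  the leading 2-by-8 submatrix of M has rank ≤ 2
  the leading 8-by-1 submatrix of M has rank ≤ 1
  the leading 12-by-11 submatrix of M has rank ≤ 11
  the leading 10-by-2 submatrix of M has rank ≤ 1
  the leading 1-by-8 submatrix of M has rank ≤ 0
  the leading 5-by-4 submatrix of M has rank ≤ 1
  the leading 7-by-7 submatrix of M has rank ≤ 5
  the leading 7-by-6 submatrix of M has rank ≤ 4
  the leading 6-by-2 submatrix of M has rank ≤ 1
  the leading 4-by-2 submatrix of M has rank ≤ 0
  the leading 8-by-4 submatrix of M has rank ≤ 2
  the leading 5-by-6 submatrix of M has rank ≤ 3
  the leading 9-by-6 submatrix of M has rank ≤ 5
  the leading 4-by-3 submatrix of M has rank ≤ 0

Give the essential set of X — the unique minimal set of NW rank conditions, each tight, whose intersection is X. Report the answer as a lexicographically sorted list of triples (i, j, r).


Reconstructing r_w from the 40 given conditions:

  row 1: 0 0 0 0 0 0 0 0 1 1 1 1
  row 2: 0 0 0 0 0 1 1 1 2 2 2 2
  row 3: 0 0 0 0 1 2 2 2 3 3 3 3
  row 4: 0 0 0 0 1 2 2 2 3 3 3 4
  row 5: 1 1 1 1 2 3 3 3 4 4 4 5
  row 6: 1 1 2 2 3 4 4 4 5 5 5 6
  row 7: 1 1 2 2 3 4 5 5 6 6 6 7
  row 8: 1 1 2 2 3 4 5 5 6 7 7 8
  row 9: 1 1 2 3 4 5 6 6 7 8 8 9
  row 10: 1 1 2 3 4 5 6 7 8 9 9 10
  row 11: 1 1 2 3 4 5 6 7 8 9 10 11
  row 12: 1 2 3 4 5 6 7 8 9 10 11 12

so w = (9, 6, 5, 12, 1, 3, 7, 10, 4, 8, 11, 2).

8 SE-corners of the 34-cell Rothe diagram give Ess(w):

[(1, 8, 0), (2, 5, 0), (4, 4, 0), (4, 8, 2), (4, 11, 3), (8, 4, 2), (8, 8, 5), (11, 2, 1)]


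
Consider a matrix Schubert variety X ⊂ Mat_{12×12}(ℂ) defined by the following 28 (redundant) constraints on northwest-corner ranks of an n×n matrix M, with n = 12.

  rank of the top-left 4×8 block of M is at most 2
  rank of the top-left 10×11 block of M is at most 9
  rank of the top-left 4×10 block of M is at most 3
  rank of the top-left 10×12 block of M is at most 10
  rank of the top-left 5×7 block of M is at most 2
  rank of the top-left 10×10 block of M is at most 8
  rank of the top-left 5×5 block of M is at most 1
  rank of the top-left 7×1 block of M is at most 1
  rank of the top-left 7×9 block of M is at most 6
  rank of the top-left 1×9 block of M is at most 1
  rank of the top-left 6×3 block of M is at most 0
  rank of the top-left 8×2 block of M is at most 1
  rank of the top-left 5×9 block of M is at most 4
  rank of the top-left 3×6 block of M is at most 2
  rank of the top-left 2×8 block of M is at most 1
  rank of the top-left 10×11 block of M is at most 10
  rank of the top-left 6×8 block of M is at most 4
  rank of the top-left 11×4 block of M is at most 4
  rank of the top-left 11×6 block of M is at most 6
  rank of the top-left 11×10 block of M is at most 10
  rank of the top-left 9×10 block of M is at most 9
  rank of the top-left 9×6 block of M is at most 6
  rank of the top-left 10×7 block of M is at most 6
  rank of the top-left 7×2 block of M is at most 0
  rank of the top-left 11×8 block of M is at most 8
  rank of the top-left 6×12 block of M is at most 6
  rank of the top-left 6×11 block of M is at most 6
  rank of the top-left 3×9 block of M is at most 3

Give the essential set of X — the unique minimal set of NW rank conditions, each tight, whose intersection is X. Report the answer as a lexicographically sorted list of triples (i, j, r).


The tightest implied rank at each (i,j), from the 28 conditions:

  R[1]: 0, 0, 0, 1, 1, 1, 1, 1, 1, 1, 1, 1
  R[2]: 0, 0, 0, 1, 1, 1, 1, 1, 2, 2, 2, 2
  R[3]: 0, 0, 0, 1, 1, 2, 2, 2, 3, 3, 3, 3
  R[4]: 0, 0, 0, 1, 1, 2, 2, 2, 3, 3, 4, 4
  R[5]: 0, 0, 0, 1, 1, 2, 2, 3, 4, 4, 5, 5
  R[6]: 0, 0, 0, 1, 2, 3, 3, 4, 5, 5, 6, 6
  R[7]: 0, 0, 1, 2, 3, 4, 4, 5, 6, 6, 7, 7
  R[8]: 1, 1, 2, 3, 4, 5, 5, 6, 7, 7, 8, 8
  R[9]: 1, 2, 3, 4, 5, 6, 6, 7, 8, 8, 9, 9
  R[10]: 1, 2, 3, 4, 5, 6, 6, 7, 8, 8, 9, 10
  R[11]: 1, 2, 3, 4, 5, 6, 7, 8, 9, 9, 10, 11
  R[12]: 1, 2, 3, 4, 5, 6, 7, 8, 9, 10, 11, 12

the unique w with this rank table is (4, 9, 6, 11, 8, 5, 3, 1, 2, 12, 7, 10).

D(w) has 33 cells with 9 SE-corners; essential set:

[(2, 8, 1), (4, 8, 2), (4, 10, 3), (5, 5, 1), (5, 7, 2), (6, 3, 0), (7, 2, 0), (10, 7, 6), (10, 10, 8)]


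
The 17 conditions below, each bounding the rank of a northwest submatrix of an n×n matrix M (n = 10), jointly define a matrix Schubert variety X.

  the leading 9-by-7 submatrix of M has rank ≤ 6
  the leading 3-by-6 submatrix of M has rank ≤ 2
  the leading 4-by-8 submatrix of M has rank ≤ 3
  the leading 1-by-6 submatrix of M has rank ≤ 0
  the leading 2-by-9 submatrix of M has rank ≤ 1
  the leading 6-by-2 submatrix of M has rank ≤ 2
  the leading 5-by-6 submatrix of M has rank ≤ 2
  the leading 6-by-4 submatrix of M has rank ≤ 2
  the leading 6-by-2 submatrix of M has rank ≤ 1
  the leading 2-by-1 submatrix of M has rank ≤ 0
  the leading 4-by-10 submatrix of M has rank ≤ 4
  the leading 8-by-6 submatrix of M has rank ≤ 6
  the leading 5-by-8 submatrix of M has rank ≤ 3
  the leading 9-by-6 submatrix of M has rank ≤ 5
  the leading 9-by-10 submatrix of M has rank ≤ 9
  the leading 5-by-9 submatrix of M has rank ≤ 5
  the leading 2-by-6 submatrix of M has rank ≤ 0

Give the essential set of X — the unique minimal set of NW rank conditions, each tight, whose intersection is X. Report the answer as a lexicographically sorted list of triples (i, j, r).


Propagating the 17 rank bounds to every northwest block:

  R[1]: 0  0  0  0  0  0  1  1  1  1
  R[2]: 0  0  0  0  0  0  1  1  1  2
  R[3]: 1  1  1  1  1  1  2  2  2  3
  R[4]: 1  1  2  2  2  2  3  3  3  4
  R[5]: 1  1  2  2  2  2  3  3  4  5
  R[6]: 1  1  2  2  3  3  4  4  5  6
  R[7]: 1  2  3  3  4  4  5  5  6  7
  R[8]: 1  2  3  4  5  5  6  6  7  8
  R[9]: 1  2  3  4  5  5  6  7  8  9
  R[10]: 1  2  3  4  5  6  7  8  9  10

the unique w with this rank table is (7, 10, 1, 3, 9, 5, 2, 4, 8, 6).

ℓ(w)=23; the 7 essential cells (i,j,r):

[(2, 6, 0), (2, 9, 1), (5, 6, 2), (5, 8, 3), (6, 2, 1), (6, 4, 2), (9, 6, 5)]
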